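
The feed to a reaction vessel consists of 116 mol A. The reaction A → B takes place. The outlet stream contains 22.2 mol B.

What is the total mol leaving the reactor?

For B: n = n₀ + 1ξ → 22.2 = 0 + 1ξ, giving ξ = 22.2 mol.
Outlet amounts (n = n₀ + ν ξ):
  A: 116 − 1(22.2) = 93.8
  B: 0 + 1(22.2) = 22.2
Total out = 93.8 + 22.2 = 116 mol.

116 mol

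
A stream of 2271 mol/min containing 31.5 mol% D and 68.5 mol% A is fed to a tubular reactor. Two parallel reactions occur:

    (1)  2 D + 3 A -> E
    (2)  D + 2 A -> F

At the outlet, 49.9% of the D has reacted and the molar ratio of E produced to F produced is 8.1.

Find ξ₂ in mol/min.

Conversion of D: D consumed = 0.499 × 715.4 = 357 mol/min = 2ξ₁ + 1ξ₂.
Selectivity: 1ξ₁ / (1ξ₂) = 8.1 → ξ₁ = 8.1 ξ₂.
Substitute: (2·8.1 + 1) ξ₂ = 357 → ξ₂ = 20.75 mol/min, ξ₁ = 168.1 mol/min.
Outlet amounts (n = n₀ + Σ ν·ξ):
  D: 715.4 − 2(168.1) − 1(20.75) = 358.4
  A: 1556 − 3(168.1) − 2(20.75) = 1010
  E: 0 + 1(168.1) = 168.1
  F: 0 + 1(20.75) = 20.75

ξ₂ = 20.8 mol/min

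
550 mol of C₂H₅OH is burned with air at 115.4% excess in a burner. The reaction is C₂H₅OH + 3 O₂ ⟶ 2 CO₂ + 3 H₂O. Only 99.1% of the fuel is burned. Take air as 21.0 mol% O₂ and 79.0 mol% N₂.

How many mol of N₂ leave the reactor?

13400 mol

Stoichiometric O₂ = 3 × 550 = 1650 mol; O₂ fed = 1650 × 2.154 = 3554 mol.
N₂ fed = 3554 × 79/21 = 13370 mol.
Fuel reacted = 0.991 × 550 → ξ = 545 mol.
Outlet (n = n₀ + ν ξ):
  C₂H₅OH: 550 − 1(545) = 4.95
  O₂: 3554 − 3(545) = 1919
  N₂: 13370 (inert)
  CO₂: 0 + 2(545) = 1090
  H₂O: 0 + 3(545) = 1635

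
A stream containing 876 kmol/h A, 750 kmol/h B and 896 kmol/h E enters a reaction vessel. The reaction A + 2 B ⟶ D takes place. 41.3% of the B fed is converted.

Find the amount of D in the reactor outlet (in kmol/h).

B reacted = 0.413 × 750 = 309.8 kmol/h; ν_B = −2, so ξ = 309.8/2 = 154.9 kmol/h.
Outlet amounts (n = n₀ + ν ξ):
  A: 876 − 1(154.9) = 721.1
  B: 750 − 2(154.9) = 440.2
  D: 0 + 1(154.9) = 154.9
  E: 896 (inert)

155 kmol/h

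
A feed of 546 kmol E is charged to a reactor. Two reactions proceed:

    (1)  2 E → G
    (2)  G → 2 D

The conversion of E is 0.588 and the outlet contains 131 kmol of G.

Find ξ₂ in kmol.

ξ₂ = 29.5 kmol

Conversion of E: E consumed = 2ξ₁ = 0.588 × 546 → ξ₁ = 160.5 kmol.
G balance: n_G = 0 + 1ξ₁ − 1ξ₂ = 131 → ξ₂ = (1·160.5 − 131)/1 = 29.52 kmol.
Outlet amounts (n = n₀ + Σ ν·ξ):
  E: 546 − 2(160.5) = 225
  G: 0 + 1(160.5) − 1(29.52) = 131
  D: 0 + 2(29.52) = 59.05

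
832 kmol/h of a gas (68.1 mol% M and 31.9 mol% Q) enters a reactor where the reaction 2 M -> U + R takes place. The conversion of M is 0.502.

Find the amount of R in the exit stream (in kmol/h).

142 kmol/h

M reacted = 0.502 × 566.6 = 284.4 kmol/h; ν_M = −2, so ξ = 284.4/2 = 142.2 kmol/h.
Outlet amounts (n = n₀ + ν ξ):
  M: 566.6 − 2(142.2) = 282.2
  U: 0 + 1(142.2) = 142.2
  R: 0 + 1(142.2) = 142.2
  Q: 265.4 (inert)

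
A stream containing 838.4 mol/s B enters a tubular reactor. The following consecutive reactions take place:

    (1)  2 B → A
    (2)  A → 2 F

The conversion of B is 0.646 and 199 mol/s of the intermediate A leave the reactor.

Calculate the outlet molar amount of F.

144 mol/s

Conversion of B: B consumed = 2ξ₁ = 0.646 × 838.4 → ξ₁ = 270.8 mol/s.
A balance: n_A = 0 + 1ξ₁ − 1ξ₂ = 199 → ξ₂ = (1·270.8 − 199)/1 = 71.8 mol/s.
Outlet amounts (n = n₀ + Σ ν·ξ):
  B: 838.4 − 2(270.8) = 296.8
  A: 0 + 1(270.8) − 1(71.8) = 199
  F: 0 + 2(71.8) = 143.6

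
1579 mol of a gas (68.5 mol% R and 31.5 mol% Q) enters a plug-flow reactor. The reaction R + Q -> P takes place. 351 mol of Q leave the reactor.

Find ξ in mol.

For Q: n = n₀ − 1ξ → 351 = 497.4 − 1ξ, giving ξ = 146.4 mol.
Outlet amounts (n = n₀ + ν ξ):
  R: 1082 − 1(146.4) = 935.2
  Q: 497.4 − 1(146.4) = 351
  P: 0 + 1(146.4) = 146.4

ξ = 146 mol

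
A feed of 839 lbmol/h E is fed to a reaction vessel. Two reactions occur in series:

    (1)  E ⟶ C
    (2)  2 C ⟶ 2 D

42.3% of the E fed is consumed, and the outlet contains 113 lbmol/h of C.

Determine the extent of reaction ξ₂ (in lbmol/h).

ξ₂ = 121 lbmol/h

Conversion of E: E consumed = 1ξ₁ = 0.423 × 839 → ξ₁ = 354.9 lbmol/h.
C balance: n_C = 0 + 1ξ₁ − 2ξ₂ = 113 → ξ₂ = (1·354.9 − 113)/2 = 120.9 lbmol/h.
Outlet amounts (n = n₀ + Σ ν·ξ):
  E: 839 − 1(354.9) = 484.1
  C: 0 + 1(354.9) − 2(120.9) = 113
  D: 0 + 2(120.9) = 241.9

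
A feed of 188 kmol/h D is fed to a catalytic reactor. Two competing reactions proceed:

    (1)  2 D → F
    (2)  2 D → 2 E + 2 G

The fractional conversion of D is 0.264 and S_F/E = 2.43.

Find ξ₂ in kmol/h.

Conversion of D: D consumed = 0.264 × 188 = 49.63 kmol/h = 2ξ₁ + 2ξ₂.
Selectivity: 1ξ₁ / (2ξ₂) = 2.43 → ξ₁ = 4.86 ξ₂.
Substitute: (2·4.86 + 2) ξ₂ = 49.63 → ξ₂ = 4.235 kmol/h, ξ₁ = 20.58 kmol/h.
Outlet amounts (n = n₀ + Σ ν·ξ):
  D: 188 − 2(20.58) − 2(4.235) = 138.4
  F: 0 + 1(20.58) = 20.58
  E: 0 + 2(4.235) = 8.47
  G: 0 + 2(4.235) = 8.47

ξ₂ = 4.23 kmol/h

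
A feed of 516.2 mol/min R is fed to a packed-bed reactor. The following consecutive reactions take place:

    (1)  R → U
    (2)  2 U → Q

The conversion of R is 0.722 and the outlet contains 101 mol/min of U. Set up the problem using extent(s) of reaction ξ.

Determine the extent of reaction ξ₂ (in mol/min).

Conversion of R: R consumed = 1ξ₁ = 0.722 × 516.2 → ξ₁ = 372.7 mol/min.
U balance: n_U = 0 + 1ξ₁ − 2ξ₂ = 101 → ξ₂ = (1·372.7 − 101)/2 = 135.8 mol/min.
Outlet amounts (n = n₀ + Σ ν·ξ):
  R: 516.2 − 1(372.7) = 143.5
  U: 0 + 1(372.7) − 2(135.8) = 101
  Q: 0 + 1(135.8) = 135.8

ξ₂ = 136 mol/min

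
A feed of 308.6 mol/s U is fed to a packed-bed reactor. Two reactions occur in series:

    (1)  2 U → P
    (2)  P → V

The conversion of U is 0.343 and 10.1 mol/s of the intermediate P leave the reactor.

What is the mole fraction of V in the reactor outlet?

Conversion of U: U consumed = 2ξ₁ = 0.343 × 308.6 → ξ₁ = 52.92 mol/s.
P balance: n_P = 0 + 1ξ₁ − 1ξ₂ = 10.1 → ξ₂ = (1·52.92 − 10.1)/1 = 42.82 mol/s.
Outlet amounts (n = n₀ + Σ ν·ξ):
  U: 308.6 − 2(52.92) = 202.8
  P: 0 + 1(52.92) − 1(42.82) = 10.1
  V: 0 + 1(42.82) = 42.82
Total out = 255.7 mol/s; y_V = 42.82 / 255.7 = 0.1675.

0.167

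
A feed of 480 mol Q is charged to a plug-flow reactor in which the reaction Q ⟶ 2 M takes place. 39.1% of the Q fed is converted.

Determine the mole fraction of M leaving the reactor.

Q reacted = 0.391 × 480 = 187.7 mol; ν_Q = −1, so ξ = 187.7/1 = 187.7 mol.
Outlet amounts (n = n₀ + ν ξ):
  Q: 480 − 1(187.7) = 292.3
  M: 0 + 2(187.7) = 375.4
Total out = 667.7 mol; y_M = 375.4 / 667.7 = 0.5622.

0.562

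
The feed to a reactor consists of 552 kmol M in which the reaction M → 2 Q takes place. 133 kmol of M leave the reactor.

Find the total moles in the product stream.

971 kmol

For M: n = n₀ − 1ξ → 133 = 552 − 1ξ, giving ξ = 419 kmol.
Outlet amounts (n = n₀ + ν ξ):
  M: 552 − 1(419) = 133
  Q: 0 + 2(419) = 838
Total out = 133 + 838 = 971 kmol.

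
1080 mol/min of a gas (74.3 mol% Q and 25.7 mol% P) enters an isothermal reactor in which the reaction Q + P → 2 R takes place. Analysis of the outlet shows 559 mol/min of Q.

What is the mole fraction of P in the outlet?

0.0316

For Q: n = n₀ − 1ξ → 559 = 802.4 − 1ξ, giving ξ = 243.4 mol/min.
Outlet amounts (n = n₀ + ν ξ):
  Q: 802.4 − 1(243.4) = 559
  P: 277.6 − 1(243.4) = 34.12
  R: 0 + 2(243.4) = 486.9
Total out = 1080 mol/min; y_P = 34.12 / 1080 = 0.03159.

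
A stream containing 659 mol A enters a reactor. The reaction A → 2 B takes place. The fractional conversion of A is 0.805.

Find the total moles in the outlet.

A reacted = 0.805 × 659 = 530.5 mol; ν_A = −1, so ξ = 530.5/1 = 530.5 mol.
Outlet amounts (n = n₀ + ν ξ):
  A: 659 − 1(530.5) = 128.5
  B: 0 + 2(530.5) = 1061
Total out = 128.5 + 1061 = 1189 mol.

1190 mol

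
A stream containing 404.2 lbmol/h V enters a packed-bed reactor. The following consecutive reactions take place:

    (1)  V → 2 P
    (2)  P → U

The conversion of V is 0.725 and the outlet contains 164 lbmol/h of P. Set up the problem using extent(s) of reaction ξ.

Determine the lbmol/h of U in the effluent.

Conversion of V: V consumed = 1ξ₁ = 0.725 × 404.2 → ξ₁ = 293 lbmol/h.
P balance: n_P = 0 + 2ξ₁ − 1ξ₂ = 164 → ξ₂ = (2·293 − 164)/1 = 422.1 lbmol/h.
Outlet amounts (n = n₀ + Σ ν·ξ):
  V: 404.2 − 1(293) = 111.2
  P: 0 + 2(293) − 1(422.1) = 164
  U: 0 + 1(422.1) = 422.1

422 lbmol/h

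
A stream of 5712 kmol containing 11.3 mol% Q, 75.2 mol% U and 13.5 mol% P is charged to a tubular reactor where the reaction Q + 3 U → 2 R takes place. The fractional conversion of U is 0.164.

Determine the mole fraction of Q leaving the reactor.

U reacted = 0.164 × 4295 = 704.4 kmol; ν_U = −3, so ξ = 704.4/3 = 234.8 kmol.
Outlet amounts (n = n₀ + ν ξ):
  Q: 645.5 − 1(234.8) = 410.6
  U: 4295 − 3(234.8) = 3591
  R: 0 + 2(234.8) = 469.6
  P: 771.1 (inert)
Total out = 5242 kmol; y_Q = 410.6 / 5242 = 0.07833.

0.0783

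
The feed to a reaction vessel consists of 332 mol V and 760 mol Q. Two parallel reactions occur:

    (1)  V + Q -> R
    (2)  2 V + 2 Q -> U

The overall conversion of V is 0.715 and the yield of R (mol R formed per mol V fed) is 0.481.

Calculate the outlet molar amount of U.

38.8 mol

Yield of R: 1ξ₁ / 332 = 0.481 → ξ₁ = 159.7 mol.
Conversion of V: 1ξ₁ + 2ξ₂ = 0.715 × 332 = 237.4 → ξ₂ = 38.84 mol.
Outlet amounts (n = n₀ + Σ ν·ξ):
  V: 332 − 1(159.7) − 2(38.84) = 94.62
  Q: 760 − 1(159.7) − 2(38.84) = 522.6
  R: 0 + 1(159.7) = 159.7
  U: 0 + 1(38.84) = 38.84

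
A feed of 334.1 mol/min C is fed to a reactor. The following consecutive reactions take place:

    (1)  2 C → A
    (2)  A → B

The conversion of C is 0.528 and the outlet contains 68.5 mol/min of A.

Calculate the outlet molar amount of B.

19.7 mol/min

Conversion of C: C consumed = 2ξ₁ = 0.528 × 334.1 → ξ₁ = 88.2 mol/min.
A balance: n_A = 0 + 1ξ₁ − 1ξ₂ = 68.5 → ξ₂ = (1·88.2 − 68.5)/1 = 19.7 mol/min.
Outlet amounts (n = n₀ + Σ ν·ξ):
  C: 334.1 − 2(88.2) = 157.7
  A: 0 + 1(88.2) − 1(19.7) = 68.5
  B: 0 + 1(19.7) = 19.7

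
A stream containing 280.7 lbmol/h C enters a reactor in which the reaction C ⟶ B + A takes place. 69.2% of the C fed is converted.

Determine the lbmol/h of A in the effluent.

194 lbmol/h

C reacted = 0.692 × 280.7 = 194.2 lbmol/h; ν_C = −1, so ξ = 194.2/1 = 194.2 lbmol/h.
Outlet amounts (n = n₀ + ν ξ):
  C: 280.7 − 1(194.2) = 86.46
  B: 0 + 1(194.2) = 194.2
  A: 0 + 1(194.2) = 194.2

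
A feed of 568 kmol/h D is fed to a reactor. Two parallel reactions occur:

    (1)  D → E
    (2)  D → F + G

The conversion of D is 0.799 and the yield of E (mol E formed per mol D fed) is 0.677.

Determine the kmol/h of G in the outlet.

Yield of E: 1ξ₁ / 568 = 0.677 → ξ₁ = 384.5 kmol/h.
Conversion of D: 1ξ₁ + 1ξ₂ = 0.799 × 568 = 453.8 → ξ₂ = 69.3 kmol/h.
Outlet amounts (n = n₀ + Σ ν·ξ):
  D: 568 − 1(384.5) − 1(69.3) = 114.2
  E: 0 + 1(384.5) = 384.5
  F: 0 + 1(69.3) = 69.3
  G: 0 + 1(69.3) = 69.3

69.3 kmol/h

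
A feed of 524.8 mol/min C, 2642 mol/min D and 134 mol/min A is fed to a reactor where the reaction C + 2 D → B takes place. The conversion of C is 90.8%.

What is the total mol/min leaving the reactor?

C reacted = 0.908 × 524.8 = 476.5 mol/min; ν_C = −1, so ξ = 476.5/1 = 476.5 mol/min.
Outlet amounts (n = n₀ + ν ξ):
  C: 524.8 − 1(476.5) = 48.28
  D: 2642 − 2(476.5) = 1689
  B: 0 + 1(476.5) = 476.5
  A: 134 (inert)
Total out = 48.28 + 1689 + 476.5 + 134 = 2348 mol/min.

2350 mol/min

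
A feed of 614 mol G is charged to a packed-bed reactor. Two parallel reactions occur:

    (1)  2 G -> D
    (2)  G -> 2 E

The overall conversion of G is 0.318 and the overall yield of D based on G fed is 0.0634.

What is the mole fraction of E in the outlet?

0.339

Yield of D: 1ξ₁ / 614 = 0.0634 → ξ₁ = 38.93 mol.
Conversion of G: 2ξ₁ + 1ξ₂ = 0.318 × 614 = 195.3 → ξ₂ = 117.4 mol.
Outlet amounts (n = n₀ + Σ ν·ξ):
  G: 614 − 2(38.93) − 1(117.4) = 418.7
  D: 0 + 1(38.93) = 38.93
  E: 0 + 2(117.4) = 234.8
Total out = 692.5 mol; y_E = 234.8 / 692.5 = 0.3391.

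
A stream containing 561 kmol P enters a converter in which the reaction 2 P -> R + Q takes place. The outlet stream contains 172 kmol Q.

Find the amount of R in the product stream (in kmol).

172 kmol

For Q: n = n₀ + 1ξ → 172 = 0 + 1ξ, giving ξ = 172 kmol.
Outlet amounts (n = n₀ + ν ξ):
  P: 561 − 2(172) = 217
  R: 0 + 1(172) = 172
  Q: 0 + 1(172) = 172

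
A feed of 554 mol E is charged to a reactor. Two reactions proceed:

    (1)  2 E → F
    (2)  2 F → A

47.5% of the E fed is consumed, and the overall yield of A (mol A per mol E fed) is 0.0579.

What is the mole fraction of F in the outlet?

Conversion of E: E consumed = 2ξ₁ = 0.475 × 554 → ξ₁ = 131.6 mol.
Yield of A: 1ξ₂ / 554 = 0.0579 → ξ₂ = 32.08 mol.
Outlet amounts (n = n₀ + Σ ν·ξ):
  E: 554 − 2(131.6) = 290.9
  F: 0 + 1(131.6) − 2(32.08) = 67.42
  A: 0 + 1(32.08) = 32.08
Total out = 390.3 mol; y_F = 67.42 / 390.3 = 0.1727.

0.173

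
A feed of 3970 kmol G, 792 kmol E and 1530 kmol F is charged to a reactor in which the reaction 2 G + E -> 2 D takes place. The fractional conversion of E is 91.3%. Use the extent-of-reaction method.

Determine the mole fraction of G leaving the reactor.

E reacted = 0.913 × 792 = 723.1 kmol; ν_E = −1, so ξ = 723.1/1 = 723.1 kmol.
Outlet amounts (n = n₀ + ν ξ):
  G: 3970 − 2(723.1) = 2524
  E: 792 − 1(723.1) = 68.9
  D: 0 + 2(723.1) = 1446
  F: 1530 (inert)
Total out = 5569 kmol; y_G = 2524 / 5569 = 0.4532.

0.453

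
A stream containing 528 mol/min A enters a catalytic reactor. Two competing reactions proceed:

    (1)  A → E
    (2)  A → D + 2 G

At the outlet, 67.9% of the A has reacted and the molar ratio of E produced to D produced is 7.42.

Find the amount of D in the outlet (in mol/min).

42.6 mol/min

Conversion of A: A consumed = 0.679 × 528 = 358.5 mol/min = 1ξ₁ + 1ξ₂.
Selectivity: 1ξ₁ / (1ξ₂) = 7.42 → ξ₁ = 7.42 ξ₂.
Substitute: (1·7.42 + 1) ξ₂ = 358.5 → ξ₂ = 42.58 mol/min, ξ₁ = 315.9 mol/min.
Outlet amounts (n = n₀ + Σ ν·ξ):
  A: 528 − 1(315.9) − 1(42.58) = 169.5
  E: 0 + 1(315.9) = 315.9
  D: 0 + 1(42.58) = 42.58
  G: 0 + 2(42.58) = 85.16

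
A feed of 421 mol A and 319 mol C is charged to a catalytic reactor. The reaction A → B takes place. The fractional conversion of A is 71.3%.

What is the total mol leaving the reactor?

740 mol

A reacted = 0.713 × 421 = 300.2 mol; ν_A = −1, so ξ = 300.2/1 = 300.2 mol.
Outlet amounts (n = n₀ + ν ξ):
  A: 421 − 1(300.2) = 120.8
  B: 0 + 1(300.2) = 300.2
  C: 319 (inert)
Total out = 120.8 + 300.2 + 319 = 740 mol.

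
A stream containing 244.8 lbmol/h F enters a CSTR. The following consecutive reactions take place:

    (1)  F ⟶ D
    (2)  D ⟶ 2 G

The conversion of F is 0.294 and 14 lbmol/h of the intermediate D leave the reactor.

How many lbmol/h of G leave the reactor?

116 lbmol/h

Conversion of F: F consumed = 1ξ₁ = 0.294 × 244.8 → ξ₁ = 71.97 lbmol/h.
D balance: n_D = 0 + 1ξ₁ − 1ξ₂ = 14 → ξ₂ = (1·71.97 − 14)/1 = 57.97 lbmol/h.
Outlet amounts (n = n₀ + Σ ν·ξ):
  F: 244.8 − 1(71.97) = 172.8
  D: 0 + 1(71.97) − 1(57.97) = 14
  G: 0 + 2(57.97) = 115.9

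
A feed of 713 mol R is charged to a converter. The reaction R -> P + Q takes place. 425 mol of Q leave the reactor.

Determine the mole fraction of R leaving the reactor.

0.253

For Q: n = n₀ + 1ξ → 425 = 0 + 1ξ, giving ξ = 425 mol.
Outlet amounts (n = n₀ + ν ξ):
  R: 713 − 1(425) = 288
  P: 0 + 1(425) = 425
  Q: 0 + 1(425) = 425
Total out = 1138 mol; y_R = 288 / 1138 = 0.2531.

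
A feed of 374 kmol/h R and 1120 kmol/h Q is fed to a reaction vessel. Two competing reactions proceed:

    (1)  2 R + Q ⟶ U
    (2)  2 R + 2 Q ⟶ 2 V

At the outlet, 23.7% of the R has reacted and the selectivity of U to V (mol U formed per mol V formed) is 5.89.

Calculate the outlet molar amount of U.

Conversion of R: R consumed = 0.237 × 374 = 88.64 kmol/h = 2ξ₁ + 2ξ₂.
Selectivity: 1ξ₁ / (2ξ₂) = 5.89 → ξ₁ = 11.78 ξ₂.
Substitute: (2·11.78 + 2) ξ₂ = 88.64 → ξ₂ = 3.468 kmol/h, ξ₁ = 40.85 kmol/h.
Outlet amounts (n = n₀ + Σ ν·ξ):
  R: 374 − 2(40.85) − 2(3.468) = 285.4
  Q: 1120 − 1(40.85) − 2(3.468) = 1072
  U: 0 + 1(40.85) = 40.85
  V: 0 + 2(3.468) = 6.936

40.9 kmol/h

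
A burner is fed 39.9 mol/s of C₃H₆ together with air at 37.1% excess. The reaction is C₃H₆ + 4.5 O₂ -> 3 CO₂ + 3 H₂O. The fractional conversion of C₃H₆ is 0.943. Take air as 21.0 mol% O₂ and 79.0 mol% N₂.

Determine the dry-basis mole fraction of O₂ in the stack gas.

0.0687

Stoichiometric O₂ = 4.5 × 39.9 = 179.5 mol/s; O₂ fed = 179.5 × 1.371 = 246.2 mol/s.
N₂ fed = 246.2 × 79/21 = 926 mol/s.
Fuel reacted = 0.943 × 39.9 → ξ = 37.63 mol/s.
Outlet (n = n₀ + ν ξ):
  C₃H₆: 39.9 − 1(37.63) = 2.274
  O₂: 246.2 − 4.5(37.63) = 76.85
  N₂: 926 (inert)
  CO₂: 0 + 3(37.63) = 112.9
  H₂O: 0 + 3(37.63) = 112.9
Dry total = 1118 mol/s; y_O₂ (dry) = 76.85 / 1118 = 0.06873.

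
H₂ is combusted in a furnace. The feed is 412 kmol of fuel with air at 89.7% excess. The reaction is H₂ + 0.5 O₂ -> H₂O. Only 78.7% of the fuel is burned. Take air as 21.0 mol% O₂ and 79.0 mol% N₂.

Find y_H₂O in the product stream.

Stoichiometric O₂ = 0.5 × 412 = 206 kmol; O₂ fed = 206 × 1.897 = 390.8 kmol.
N₂ fed = 390.8 × 79/21 = 1470 kmol.
Fuel reacted = 0.787 × 412 → ξ = 324.2 kmol.
Outlet (n = n₀ + ν ξ):
  H₂: 412 − 1(324.2) = 87.76
  O₂: 390.8 − 0.5(324.2) = 228.7
  N₂: 1470 (inert)
  H₂O: 0 + 1(324.2) = 324.2
Total out = 2111 kmol; y_H₂O = 324.2 / 2111 = 0.1536.

0.154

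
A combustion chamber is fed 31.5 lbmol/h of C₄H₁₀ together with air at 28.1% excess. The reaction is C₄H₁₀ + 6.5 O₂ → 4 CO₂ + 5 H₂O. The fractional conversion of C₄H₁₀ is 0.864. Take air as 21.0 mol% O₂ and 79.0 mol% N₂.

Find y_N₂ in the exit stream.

0.747

Stoichiometric O₂ = 6.5 × 31.5 = 204.8 lbmol/h; O₂ fed = 204.8 × 1.281 = 262.3 lbmol/h.
N₂ fed = 262.3 × 79/21 = 986.7 lbmol/h.
Fuel reacted = 0.864 × 31.5 → ξ = 27.22 lbmol/h.
Outlet (n = n₀ + ν ξ):
  C₄H₁₀: 31.5 − 1(27.22) = 4.284
  O₂: 262.3 − 6.5(27.22) = 85.38
  N₂: 986.7 (inert)
  CO₂: 0 + 4(27.22) = 108.9
  H₂O: 0 + 5(27.22) = 136.1
Total out = 1321 lbmol/h; y_N₂ = 986.7 / 1321 = 0.7468.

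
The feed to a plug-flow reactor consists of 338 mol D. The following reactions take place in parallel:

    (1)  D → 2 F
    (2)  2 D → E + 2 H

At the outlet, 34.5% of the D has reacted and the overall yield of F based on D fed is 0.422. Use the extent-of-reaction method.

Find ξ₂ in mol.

ξ₂ = 22.6 mol

Yield of F: 2ξ₁ / 338 = 0.422 → ξ₁ = 71.32 mol.
Conversion of D: 1ξ₁ + 2ξ₂ = 0.345 × 338 = 116.6 → ξ₂ = 22.65 mol.
Outlet amounts (n = n₀ + Σ ν·ξ):
  D: 338 − 1(71.32) − 2(22.65) = 221.4
  F: 0 + 2(71.32) = 142.6
  E: 0 + 1(22.65) = 22.65
  H: 0 + 2(22.65) = 45.29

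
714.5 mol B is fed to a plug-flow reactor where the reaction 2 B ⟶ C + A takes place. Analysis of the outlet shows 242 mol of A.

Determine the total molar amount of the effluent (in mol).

For A: n = n₀ + 1ξ → 242 = 0 + 1ξ, giving ξ = 242 mol.
Outlet amounts (n = n₀ + ν ξ):
  B: 714.5 − 2(242) = 230.5
  C: 0 + 1(242) = 242
  A: 0 + 1(242) = 242
Total out = 230.5 + 242 + 242 = 714.5 mol.

714 mol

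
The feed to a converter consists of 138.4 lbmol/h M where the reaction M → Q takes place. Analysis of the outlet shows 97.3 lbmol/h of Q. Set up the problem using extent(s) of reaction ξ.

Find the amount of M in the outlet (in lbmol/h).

For Q: n = n₀ + 1ξ → 97.3 = 0 + 1ξ, giving ξ = 97.3 lbmol/h.
Outlet amounts (n = n₀ + ν ξ):
  M: 138.4 − 1(97.3) = 41.1
  Q: 0 + 1(97.3) = 97.3

41.1 lbmol/h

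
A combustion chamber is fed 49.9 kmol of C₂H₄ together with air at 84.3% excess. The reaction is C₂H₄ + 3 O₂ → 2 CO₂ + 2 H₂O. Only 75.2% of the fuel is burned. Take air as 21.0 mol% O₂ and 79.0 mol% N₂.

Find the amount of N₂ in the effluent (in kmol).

1040 kmol

Stoichiometric O₂ = 3 × 49.9 = 149.7 kmol; O₂ fed = 149.7 × 1.843 = 275.9 kmol.
N₂ fed = 275.9 × 79/21 = 1038 kmol.
Fuel reacted = 0.752 × 49.9 → ξ = 37.52 kmol.
Outlet (n = n₀ + ν ξ):
  C₂H₄: 49.9 − 1(37.52) = 12.38
  O₂: 275.9 − 3(37.52) = 163.3
  N₂: 1038 (inert)
  CO₂: 0 + 2(37.52) = 75.05
  H₂O: 0 + 2(37.52) = 75.05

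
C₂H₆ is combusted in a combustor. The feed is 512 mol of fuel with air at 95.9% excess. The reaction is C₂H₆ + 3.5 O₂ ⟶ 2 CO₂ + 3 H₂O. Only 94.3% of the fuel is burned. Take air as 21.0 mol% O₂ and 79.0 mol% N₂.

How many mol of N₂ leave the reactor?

13200 mol

Stoichiometric O₂ = 3.5 × 512 = 1792 mol; O₂ fed = 1792 × 1.959 = 3511 mol.
N₂ fed = 3511 × 79/21 = 13210 mol.
Fuel reacted = 0.943 × 512 → ξ = 482.8 mol.
Outlet (n = n₀ + ν ξ):
  C₂H₆: 512 − 1(482.8) = 29.18
  O₂: 3511 − 3.5(482.8) = 1821
  N₂: 13210 (inert)
  CO₂: 0 + 2(482.8) = 965.6
  H₂O: 0 + 3(482.8) = 1448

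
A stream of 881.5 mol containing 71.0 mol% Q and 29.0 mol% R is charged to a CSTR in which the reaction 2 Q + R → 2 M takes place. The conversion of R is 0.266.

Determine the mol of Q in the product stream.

490 mol

R reacted = 0.266 × 255.6 = 68 mol; ν_R = −1, so ξ = 68/1 = 68 mol.
Outlet amounts (n = n₀ + ν ξ):
  Q: 625.9 − 2(68) = 489.9
  R: 255.6 − 1(68) = 187.6
  M: 0 + 2(68) = 136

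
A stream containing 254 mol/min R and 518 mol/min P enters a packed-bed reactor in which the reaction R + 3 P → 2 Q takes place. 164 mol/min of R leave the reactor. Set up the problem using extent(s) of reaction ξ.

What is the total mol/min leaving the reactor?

592 mol/min

For R: n = n₀ − 1ξ → 164 = 254 − 1ξ, giving ξ = 90 mol/min.
Outlet amounts (n = n₀ + ν ξ):
  R: 254 − 1(90) = 164
  P: 518 − 3(90) = 248
  Q: 0 + 2(90) = 180
Total out = 164 + 248 + 180 = 592 mol/min.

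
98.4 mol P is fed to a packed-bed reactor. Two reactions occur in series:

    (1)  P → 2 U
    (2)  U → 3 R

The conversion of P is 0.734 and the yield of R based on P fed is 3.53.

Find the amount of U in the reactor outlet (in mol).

Conversion of P: P consumed = 1ξ₁ = 0.734 × 98.4 → ξ₁ = 72.23 mol.
Yield of R: 3ξ₂ / 98.4 = 3.53 → ξ₂ = 115.8 mol.
Outlet amounts (n = n₀ + Σ ν·ξ):
  P: 98.4 − 1(72.23) = 26.17
  U: 0 + 2(72.23) − 1(115.8) = 28.67
  R: 0 + 3(115.8) = 347.4

28.7 mol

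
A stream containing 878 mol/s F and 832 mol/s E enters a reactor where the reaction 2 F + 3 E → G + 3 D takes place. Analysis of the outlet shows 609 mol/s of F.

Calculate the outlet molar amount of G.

For F: n = n₀ − 2ξ → 609 = 878 − 2ξ, giving ξ = 134.5 mol/s.
Outlet amounts (n = n₀ + ν ξ):
  F: 878 − 2(134.5) = 609
  E: 832 − 3(134.5) = 428.5
  G: 0 + 1(134.5) = 134.5
  D: 0 + 3(134.5) = 403.5

134 mol/s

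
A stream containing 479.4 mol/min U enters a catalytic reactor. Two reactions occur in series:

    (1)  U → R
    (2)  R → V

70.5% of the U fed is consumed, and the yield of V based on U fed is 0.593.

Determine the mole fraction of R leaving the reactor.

Conversion of U: U consumed = 1ξ₁ = 0.705 × 479.4 → ξ₁ = 338 mol/min.
Yield of V: 1ξ₂ / 479.4 = 0.593 → ξ₂ = 284.3 mol/min.
Outlet amounts (n = n₀ + Σ ν·ξ):
  U: 479.4 − 1(338) = 141.4
  R: 0 + 1(338) − 1(284.3) = 53.69
  V: 0 + 1(284.3) = 284.3
Total out = 479.4 mol/min; y_R = 53.69 / 479.4 = 0.112.

0.112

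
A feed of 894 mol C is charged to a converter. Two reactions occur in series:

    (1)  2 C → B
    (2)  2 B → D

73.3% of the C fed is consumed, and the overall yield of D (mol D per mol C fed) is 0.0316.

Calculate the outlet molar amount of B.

Conversion of C: C consumed = 2ξ₁ = 0.733 × 894 → ξ₁ = 327.7 mol.
Yield of D: 1ξ₂ / 894 = 0.0316 → ξ₂ = 28.25 mol.
Outlet amounts (n = n₀ + Σ ν·ξ):
  C: 894 − 2(327.7) = 238.7
  B: 0 + 1(327.7) − 2(28.25) = 271.2
  D: 0 + 1(28.25) = 28.25

271 mol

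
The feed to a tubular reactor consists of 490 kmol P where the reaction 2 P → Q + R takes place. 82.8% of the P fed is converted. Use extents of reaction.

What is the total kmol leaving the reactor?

P reacted = 0.828 × 490 = 405.7 kmol; ν_P = −2, so ξ = 405.7/2 = 202.9 kmol.
Outlet amounts (n = n₀ + ν ξ):
  P: 490 − 2(202.9) = 84.28
  Q: 0 + 1(202.9) = 202.9
  R: 0 + 1(202.9) = 202.9
Total out = 84.28 + 202.9 + 202.9 = 490 kmol.

490 kmol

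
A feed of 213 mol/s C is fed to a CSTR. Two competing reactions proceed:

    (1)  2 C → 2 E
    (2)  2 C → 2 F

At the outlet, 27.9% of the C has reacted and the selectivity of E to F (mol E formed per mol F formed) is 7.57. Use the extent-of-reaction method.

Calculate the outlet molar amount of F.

Conversion of C: C consumed = 0.279 × 213 = 59.43 mol/s = 2ξ₁ + 2ξ₂.
Selectivity: 2ξ₁ / (2ξ₂) = 7.57 → ξ₁ = 7.57 ξ₂.
Substitute: (2·7.57 + 2) ξ₂ = 59.43 → ξ₂ = 3.467 mol/s, ξ₁ = 26.25 mol/s.
Outlet amounts (n = n₀ + Σ ν·ξ):
  C: 213 − 2(26.25) − 2(3.467) = 153.6
  E: 0 + 2(26.25) = 52.49
  F: 0 + 2(3.467) = 6.934

6.93 mol/s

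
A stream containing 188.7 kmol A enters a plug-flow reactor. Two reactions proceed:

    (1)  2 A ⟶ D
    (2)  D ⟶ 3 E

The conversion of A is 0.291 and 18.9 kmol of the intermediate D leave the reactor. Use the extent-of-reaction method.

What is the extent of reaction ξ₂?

Conversion of A: A consumed = 2ξ₁ = 0.291 × 188.7 → ξ₁ = 27.46 kmol.
D balance: n_D = 0 + 1ξ₁ − 1ξ₂ = 18.9 → ξ₂ = (1·27.46 − 18.9)/1 = 8.556 kmol.
Outlet amounts (n = n₀ + Σ ν·ξ):
  A: 188.7 − 2(27.46) = 133.8
  D: 0 + 1(27.46) − 1(8.556) = 18.9
  E: 0 + 3(8.556) = 25.67

ξ₂ = 8.56 kmol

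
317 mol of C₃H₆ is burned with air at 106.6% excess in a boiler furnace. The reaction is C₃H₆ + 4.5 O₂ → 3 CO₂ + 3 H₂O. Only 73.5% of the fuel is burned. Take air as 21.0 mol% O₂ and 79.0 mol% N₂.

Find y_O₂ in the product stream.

Stoichiometric O₂ = 4.5 × 317 = 1426 mol; O₂ fed = 1426 × 2.066 = 2947 mol.
N₂ fed = 2947 × 79/21 = 11090 mol.
Fuel reacted = 0.735 × 317 → ξ = 233 mol.
Outlet (n = n₀ + ν ξ):
  C₃H₆: 317 − 1(233) = 84
  O₂: 2947 − 4.5(233) = 1899
  N₂: 11090 (inert)
  CO₂: 0 + 3(233) = 699
  H₂O: 0 + 3(233) = 699
Total out = 14470 mol; y_O₂ = 1899 / 14470 = 0.1312.

0.131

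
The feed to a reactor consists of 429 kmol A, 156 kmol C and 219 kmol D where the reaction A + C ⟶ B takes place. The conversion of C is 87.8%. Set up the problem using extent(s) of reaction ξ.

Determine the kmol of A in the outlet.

C reacted = 0.878 × 156 = 137 kmol; ν_C = −1, so ξ = 137/1 = 137 kmol.
Outlet amounts (n = n₀ + ν ξ):
  A: 429 − 1(137) = 292
  C: 156 − 1(137) = 19.03
  B: 0 + 1(137) = 137
  D: 219 (inert)

292 kmol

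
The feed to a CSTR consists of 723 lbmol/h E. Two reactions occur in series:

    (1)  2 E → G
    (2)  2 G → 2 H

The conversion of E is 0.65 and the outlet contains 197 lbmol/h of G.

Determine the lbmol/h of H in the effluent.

Conversion of E: E consumed = 2ξ₁ = 0.65 × 723 → ξ₁ = 235 lbmol/h.
G balance: n_G = 0 + 1ξ₁ − 2ξ₂ = 197 → ξ₂ = (1·235 − 197)/2 = 18.99 lbmol/h.
Outlet amounts (n = n₀ + Σ ν·ξ):
  E: 723 − 2(235) = 253.1
  G: 0 + 1(235) − 2(18.99) = 197
  H: 0 + 2(18.99) = 37.97

38 lbmol/h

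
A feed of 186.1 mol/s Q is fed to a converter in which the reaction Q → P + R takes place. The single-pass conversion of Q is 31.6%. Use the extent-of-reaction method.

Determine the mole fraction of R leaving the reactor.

Q reacted = 0.316 × 186.1 = 58.81 mol/s; ν_Q = −1, so ξ = 58.81/1 = 58.81 mol/s.
Outlet amounts (n = n₀ + ν ξ):
  Q: 186.1 − 1(58.81) = 127.3
  P: 0 + 1(58.81) = 58.81
  R: 0 + 1(58.81) = 58.81
Total out = 244.9 mol/s; y_R = 58.81 / 244.9 = 0.2401.

0.24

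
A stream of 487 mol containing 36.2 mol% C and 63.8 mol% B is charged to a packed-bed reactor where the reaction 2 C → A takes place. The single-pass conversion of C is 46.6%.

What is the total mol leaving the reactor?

C reacted = 0.466 × 176.3 = 82.15 mol; ν_C = −2, so ξ = 82.15/2 = 41.08 mol.
Outlet amounts (n = n₀ + ν ξ):
  C: 176.3 − 2(41.08) = 94.14
  A: 0 + 1(41.08) = 41.08
  B: 310.7 (inert)
Total out = 94.14 + 41.08 + 310.7 = 445.9 mol.

446 mol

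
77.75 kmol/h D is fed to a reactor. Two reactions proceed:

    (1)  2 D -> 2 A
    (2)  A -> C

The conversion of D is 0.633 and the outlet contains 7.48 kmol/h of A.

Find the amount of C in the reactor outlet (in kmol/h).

Conversion of D: D consumed = 2ξ₁ = 0.633 × 77.75 → ξ₁ = 24.61 kmol/h.
A balance: n_A = 0 + 2ξ₁ − 1ξ₂ = 7.48 → ξ₂ = (2·24.61 − 7.48)/1 = 41.74 kmol/h.
Outlet amounts (n = n₀ + Σ ν·ξ):
  D: 77.75 − 2(24.61) = 28.53
  A: 0 + 2(24.61) − 1(41.74) = 7.48
  C: 0 + 1(41.74) = 41.74

41.7 kmol/h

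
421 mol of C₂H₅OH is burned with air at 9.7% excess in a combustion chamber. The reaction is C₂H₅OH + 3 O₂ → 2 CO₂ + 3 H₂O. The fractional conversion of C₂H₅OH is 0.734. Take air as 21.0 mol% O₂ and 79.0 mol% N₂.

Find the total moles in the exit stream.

Stoichiometric O₂ = 3 × 421 = 1263 mol; O₂ fed = 1263 × 1.097 = 1386 mol.
N₂ fed = 1386 × 79/21 = 5212 mol.
Fuel reacted = 0.734 × 421 → ξ = 309 mol.
Outlet (n = n₀ + ν ξ):
  C₂H₅OH: 421 − 1(309) = 112
  O₂: 1386 − 3(309) = 458.5
  N₂: 5212 (inert)
  CO₂: 0 + 2(309) = 618
  H₂O: 0 + 3(309) = 927
Total out = 112 + 458.5 + 5212 + 618 + 927 = 7328 mol.

7330 mol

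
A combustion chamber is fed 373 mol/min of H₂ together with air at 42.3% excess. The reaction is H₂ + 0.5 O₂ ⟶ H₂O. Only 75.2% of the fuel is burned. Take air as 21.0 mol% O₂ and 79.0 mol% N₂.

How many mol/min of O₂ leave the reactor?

125 mol/min

Stoichiometric O₂ = 0.5 × 373 = 186.5 mol/min; O₂ fed = 186.5 × 1.423 = 265.4 mol/min.
N₂ fed = 265.4 × 79/21 = 998.4 mol/min.
Fuel reacted = 0.752 × 373 → ξ = 280.5 mol/min.
Outlet (n = n₀ + ν ξ):
  H₂: 373 − 1(280.5) = 92.5
  O₂: 265.4 − 0.5(280.5) = 125.1
  N₂: 998.4 (inert)
  H₂O: 0 + 1(280.5) = 280.5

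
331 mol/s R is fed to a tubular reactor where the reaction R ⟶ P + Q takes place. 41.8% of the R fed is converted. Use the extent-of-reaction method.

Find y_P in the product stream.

0.295

R reacted = 0.418 × 331 = 138.4 mol/s; ν_R = −1, so ξ = 138.4/1 = 138.4 mol/s.
Outlet amounts (n = n₀ + ν ξ):
  R: 331 − 1(138.4) = 192.6
  P: 0 + 1(138.4) = 138.4
  Q: 0 + 1(138.4) = 138.4
Total out = 469.4 mol/s; y_P = 138.4 / 469.4 = 0.2948.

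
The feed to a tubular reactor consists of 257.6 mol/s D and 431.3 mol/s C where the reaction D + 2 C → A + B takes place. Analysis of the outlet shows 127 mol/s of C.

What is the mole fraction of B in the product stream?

0.283

For C: n = n₀ − 2ξ → 127 = 431.3 − 2ξ, giving ξ = 152.2 mol/s.
Outlet amounts (n = n₀ + ν ξ):
  D: 257.6 − 1(152.2) = 105.5
  C: 431.3 − 2(152.2) = 127
  A: 0 + 1(152.2) = 152.2
  B: 0 + 1(152.2) = 152.2
Total out = 536.8 mol/s; y_B = 152.2 / 536.8 = 0.2835.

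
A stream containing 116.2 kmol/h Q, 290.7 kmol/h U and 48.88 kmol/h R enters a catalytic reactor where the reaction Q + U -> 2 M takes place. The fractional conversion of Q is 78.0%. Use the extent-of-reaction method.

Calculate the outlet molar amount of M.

Q reacted = 0.78 × 116.2 = 90.64 kmol/h; ν_Q = −1, so ξ = 90.64/1 = 90.64 kmol/h.
Outlet amounts (n = n₀ + ν ξ):
  Q: 116.2 − 1(90.64) = 25.56
  U: 290.7 − 1(90.64) = 200.1
  M: 0 + 2(90.64) = 181.3
  R: 48.88 (inert)

181 kmol/h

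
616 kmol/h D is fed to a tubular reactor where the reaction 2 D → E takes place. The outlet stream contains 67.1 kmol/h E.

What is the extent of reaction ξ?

For E: n = n₀ + 1ξ → 67.1 = 0 + 1ξ, giving ξ = 67.1 kmol/h.
Outlet amounts (n = n₀ + ν ξ):
  D: 616 − 2(67.1) = 481.8
  E: 0 + 1(67.1) = 67.1

ξ = 67.1 kmol/h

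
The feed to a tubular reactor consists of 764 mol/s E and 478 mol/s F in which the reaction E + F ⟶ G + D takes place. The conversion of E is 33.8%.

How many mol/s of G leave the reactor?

E reacted = 0.338 × 764 = 258.2 mol/s; ν_E = −1, so ξ = 258.2/1 = 258.2 mol/s.
Outlet amounts (n = n₀ + ν ξ):
  E: 764 − 1(258.2) = 505.8
  F: 478 − 1(258.2) = 219.8
  G: 0 + 1(258.2) = 258.2
  D: 0 + 1(258.2) = 258.2

258 mol/s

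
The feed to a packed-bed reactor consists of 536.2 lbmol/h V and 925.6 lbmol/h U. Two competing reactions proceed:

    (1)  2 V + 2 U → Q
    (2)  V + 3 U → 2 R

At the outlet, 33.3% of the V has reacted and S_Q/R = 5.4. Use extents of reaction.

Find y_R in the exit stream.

Conversion of V: V consumed = 0.333 × 536.2 = 178.6 lbmol/h = 2ξ₁ + 1ξ₂.
Selectivity: 1ξ₁ / (2ξ₂) = 5.4 → ξ₁ = 10.8 ξ₂.
Substitute: (2·10.8 + 1) ξ₂ = 178.6 → ξ₂ = 7.901 lbmol/h, ξ₁ = 85.33 lbmol/h.
Outlet amounts (n = n₀ + Σ ν·ξ):
  V: 536.2 − 2(85.33) − 1(7.901) = 357.6
  U: 925.6 − 2(85.33) − 3(7.901) = 731.2
  Q: 0 + 1(85.33) = 85.33
  R: 0 + 2(7.901) = 15.8
Total out = 1190 lbmol/h; y_R = 15.8 / 1190 = 0.01328.

0.0133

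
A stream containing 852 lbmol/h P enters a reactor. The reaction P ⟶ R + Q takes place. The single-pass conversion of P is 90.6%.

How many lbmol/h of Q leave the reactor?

P reacted = 0.906 × 852 = 771.9 lbmol/h; ν_P = −1, so ξ = 771.9/1 = 771.9 lbmol/h.
Outlet amounts (n = n₀ + ν ξ):
  P: 852 − 1(771.9) = 80.09
  R: 0 + 1(771.9) = 771.9
  Q: 0 + 1(771.9) = 771.9

772 lbmol/h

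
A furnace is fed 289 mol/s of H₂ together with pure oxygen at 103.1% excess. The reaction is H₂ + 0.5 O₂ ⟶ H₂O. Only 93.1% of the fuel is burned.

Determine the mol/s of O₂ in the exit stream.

159 mol/s

Stoichiometric O₂ = 0.5 × 289 = 144.5 mol/s; O₂ fed = 144.5 × 2.031 = 293.5 mol/s.
Fuel reacted = 0.931 × 289 → ξ = 269.1 mol/s.
Outlet (n = n₀ + ν ξ):
  H₂: 289 − 1(269.1) = 19.94
  O₂: 293.5 − 0.5(269.1) = 158.9
  H₂O: 0 + 1(269.1) = 269.1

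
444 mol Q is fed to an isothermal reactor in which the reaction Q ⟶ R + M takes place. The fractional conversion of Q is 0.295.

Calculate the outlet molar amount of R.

Q reacted = 0.295 × 444 = 131 mol; ν_Q = −1, so ξ = 131/1 = 131 mol.
Outlet amounts (n = n₀ + ν ξ):
  Q: 444 − 1(131) = 313
  R: 0 + 1(131) = 131
  M: 0 + 1(131) = 131

131 mol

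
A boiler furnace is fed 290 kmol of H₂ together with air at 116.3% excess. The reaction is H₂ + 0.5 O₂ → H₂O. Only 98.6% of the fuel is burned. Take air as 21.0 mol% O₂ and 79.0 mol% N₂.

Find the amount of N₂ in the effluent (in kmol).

Stoichiometric O₂ = 0.5 × 290 = 145 kmol; O₂ fed = 145 × 2.163 = 313.6 kmol.
N₂ fed = 313.6 × 79/21 = 1180 kmol.
Fuel reacted = 0.986 × 290 → ξ = 285.9 kmol.
Outlet (n = n₀ + ν ξ):
  H₂: 290 − 1(285.9) = 4.06
  O₂: 313.6 − 0.5(285.9) = 170.7
  N₂: 1180 (inert)
  H₂O: 0 + 1(285.9) = 285.9

1180 kmol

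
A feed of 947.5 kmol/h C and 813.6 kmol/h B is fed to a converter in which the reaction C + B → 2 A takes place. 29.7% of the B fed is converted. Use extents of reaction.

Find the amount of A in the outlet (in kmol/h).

483 kmol/h

B reacted = 0.297 × 813.6 = 241.6 kmol/h; ν_B = −1, so ξ = 241.6/1 = 241.6 kmol/h.
Outlet amounts (n = n₀ + ν ξ):
  C: 947.5 − 1(241.6) = 705.9
  B: 813.6 − 1(241.6) = 572
  A: 0 + 2(241.6) = 483.3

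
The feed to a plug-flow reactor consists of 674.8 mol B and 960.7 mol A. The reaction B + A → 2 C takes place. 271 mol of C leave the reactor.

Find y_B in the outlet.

For C: n = n₀ + 2ξ → 271 = 0 + 2ξ, giving ξ = 135.5 mol.
Outlet amounts (n = n₀ + ν ξ):
  B: 674.8 − 1(135.5) = 539.3
  A: 960.7 − 1(135.5) = 825.2
  C: 0 + 2(135.5) = 271
Total out = 1636 mol; y_B = 539.3 / 1636 = 0.3297.

0.33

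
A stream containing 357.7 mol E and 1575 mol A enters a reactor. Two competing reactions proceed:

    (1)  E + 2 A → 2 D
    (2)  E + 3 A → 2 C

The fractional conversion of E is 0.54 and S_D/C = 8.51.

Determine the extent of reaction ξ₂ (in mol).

Conversion of E: E consumed = 0.54 × 357.7 = 193.2 mol = 1ξ₁ + 1ξ₂.
Selectivity: 2ξ₁ / (2ξ₂) = 8.51 → ξ₁ = 8.51 ξ₂.
Substitute: (1·8.51 + 1) ξ₂ = 193.2 → ξ₂ = 20.31 mol, ξ₁ = 172.8 mol.
Outlet amounts (n = n₀ + Σ ν·ξ):
  E: 357.7 − 1(172.8) − 1(20.31) = 164.5
  A: 1575 − 2(172.8) − 3(20.31) = 1168
  D: 0 + 2(172.8) = 345.7
  C: 0 + 2(20.31) = 40.62

ξ₂ = 20.3 mol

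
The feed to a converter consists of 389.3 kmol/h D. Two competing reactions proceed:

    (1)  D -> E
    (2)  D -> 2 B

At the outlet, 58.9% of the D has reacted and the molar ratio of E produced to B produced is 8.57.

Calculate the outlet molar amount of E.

Conversion of D: D consumed = 0.589 × 389.3 = 229.3 kmol/h = 1ξ₁ + 1ξ₂.
Selectivity: 1ξ₁ / (2ξ₂) = 8.57 → ξ₁ = 17.14 ξ₂.
Substitute: (1·17.14 + 1) ξ₂ = 229.3 → ξ₂ = 12.64 kmol/h, ξ₁ = 216.7 kmol/h.
Outlet amounts (n = n₀ + Σ ν·ξ):
  D: 389.3 − 1(216.7) − 1(12.64) = 160
  E: 0 + 1(216.7) = 216.7
  B: 0 + 2(12.64) = 25.28

217 kmol/h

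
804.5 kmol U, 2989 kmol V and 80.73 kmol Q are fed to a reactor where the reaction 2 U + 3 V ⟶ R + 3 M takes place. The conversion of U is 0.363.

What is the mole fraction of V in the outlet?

0.684

U reacted = 0.363 × 804.5 = 292 kmol; ν_U = −2, so ξ = 292/2 = 146 kmol.
Outlet amounts (n = n₀ + ν ξ):
  U: 804.5 − 2(146) = 512.5
  V: 2989 − 3(146) = 2551
  R: 0 + 1(146) = 146
  M: 0 + 3(146) = 438.1
  Q: 80.73 (inert)
Total out = 3728 kmol; y_V = 2551 / 3728 = 0.6842.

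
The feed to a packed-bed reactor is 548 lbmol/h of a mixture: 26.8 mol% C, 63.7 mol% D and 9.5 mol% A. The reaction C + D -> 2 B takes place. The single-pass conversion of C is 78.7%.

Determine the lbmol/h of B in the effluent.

C reacted = 0.787 × 146.9 = 115.6 lbmol/h; ν_C = −1, so ξ = 115.6/1 = 115.6 lbmol/h.
Outlet amounts (n = n₀ + ν ξ):
  C: 146.9 − 1(115.6) = 31.28
  D: 349.1 − 1(115.6) = 233.5
  B: 0 + 2(115.6) = 231.2
  A: 52.06 (inert)

231 lbmol/h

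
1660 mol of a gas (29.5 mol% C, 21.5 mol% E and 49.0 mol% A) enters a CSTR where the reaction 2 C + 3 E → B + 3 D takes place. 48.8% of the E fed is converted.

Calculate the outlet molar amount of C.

374 mol

E reacted = 0.488 × 356.9 = 174.2 mol; ν_E = −3, so ξ = 174.2/3 = 58.06 mol.
Outlet amounts (n = n₀ + ν ξ):
  C: 489.7 − 2(58.06) = 373.6
  E: 356.9 − 3(58.06) = 182.7
  B: 0 + 1(58.06) = 58.06
  D: 0 + 3(58.06) = 174.2
  A: 813.4 (inert)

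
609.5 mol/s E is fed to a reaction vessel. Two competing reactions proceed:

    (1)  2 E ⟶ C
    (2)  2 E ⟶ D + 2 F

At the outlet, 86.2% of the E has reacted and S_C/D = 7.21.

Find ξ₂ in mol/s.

ξ₂ = 32 mol/s

Conversion of E: E consumed = 0.862 × 609.5 = 525.4 mol/s = 2ξ₁ + 2ξ₂.
Selectivity: 1ξ₁ / (1ξ₂) = 7.21 → ξ₁ = 7.21 ξ₂.
Substitute: (2·7.21 + 2) ξ₂ = 525.4 → ξ₂ = 32 mol/s, ξ₁ = 230.7 mol/s.
Outlet amounts (n = n₀ + Σ ν·ξ):
  E: 609.5 − 2(230.7) − 2(32) = 84.11
  C: 0 + 1(230.7) = 230.7
  D: 0 + 1(32) = 32
  F: 0 + 2(32) = 63.99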